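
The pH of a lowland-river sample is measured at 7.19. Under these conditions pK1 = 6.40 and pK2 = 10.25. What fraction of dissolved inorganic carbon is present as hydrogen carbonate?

α₁ = 1 / (1 + [H⁺]/K1 + K2/[H⁺]) = 1 / (1 + 10^-0.79 + 10^-3.06)
   = 1 / (1 + 0.16218 + 0.00087096) = 1/1.1631 = 0.8598

α₁ = 0.860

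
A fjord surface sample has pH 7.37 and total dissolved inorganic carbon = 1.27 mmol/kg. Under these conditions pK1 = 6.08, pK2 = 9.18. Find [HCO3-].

α₁ = 1 / (1 + [H⁺]/K1 + K2/[H⁺]) = 1 / (1 + 10^-1.29 + 10^-1.81)
   = 1 / (1 + 0.051286 + 0.015488) = 1/1.0668 = 0.9374
[HCO3⁻] = α₁ × DIC = 0.9374 × 1.27 = 1.19 mmol/kg

[HCO3⁻] = 1.19 mmol/kg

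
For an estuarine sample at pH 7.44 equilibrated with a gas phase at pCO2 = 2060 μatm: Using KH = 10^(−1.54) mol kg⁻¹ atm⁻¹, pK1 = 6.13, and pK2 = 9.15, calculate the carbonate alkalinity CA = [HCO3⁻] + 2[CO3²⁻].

[CO2*] = KH · pCO2 = 10^(−1.54) × 2060×10^-6 = 5.941×10^-5 mol/kg
α₀ = 1/(1 + K1/[H⁺] + K1K2/[H⁺]²) = 1/(1 + 10^+1.31 + 10^-0.40) = 0.04584
DIC = [CO2*]/α₀ = 5.941×10^-5 / 0.04584 = 1.296 mmol/kg
CA = (α₁ + 2α₂)·DIC = (0.9359 + 2×0.01825) × 1.296 = 1.26 mmol/kg

CA = 1.26 mmol/kg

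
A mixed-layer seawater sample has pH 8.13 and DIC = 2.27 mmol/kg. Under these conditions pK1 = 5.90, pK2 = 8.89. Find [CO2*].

[CO2*] = 11.3 μmol/kg

α₀ = 1 / (1 + K1/[H⁺] + K1K2/[H⁺]²) = 1 / (1 + 10^+2.23 + 10^+1.47)
   = 1 / (1 + 169.82 + 29.512) = 1/200.34 = 0.004992
[CO2*] = α₀ × DIC = 0.004992 × 2.27 = 0.0113 mmol/kg = 11.3 μmol/kg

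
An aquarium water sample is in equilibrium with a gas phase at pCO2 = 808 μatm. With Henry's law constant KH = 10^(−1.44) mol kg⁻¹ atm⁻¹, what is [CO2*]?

[CO2*] = 29.3 μmol/kg

KH = 10^(−1.44) = 3.631×10^-2 mol kg⁻¹ atm⁻¹
[CO2*] = KH · pCO2 = 3.631×10^-2 × 808×10^-6 atm = 2.93×10^-5 mol/kg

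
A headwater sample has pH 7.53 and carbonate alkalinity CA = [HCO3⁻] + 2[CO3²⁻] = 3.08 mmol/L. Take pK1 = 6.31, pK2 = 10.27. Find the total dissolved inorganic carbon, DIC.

CA = [HCO3⁻] + 2[CO3²⁻] = (α₁ + 2α₂)·DIC
At pH 7.53: [H⁺]/K1 = 10^-1.22 = 0.060256, K2/[H⁺] = 10^-2.74 = 0.0018197
α₁ = 1/(1 + 0.060256 + 0.0018197) = 1/1.0621 = 0.9416; α₂ = α₁·K2/[H⁺] = 0.001713
α₁ + 2α₂ = 0.9450
DIC = CA / (α₁ + 2α₂) = 3.08 / 0.9450 = 3.26 mmol/L

DIC = 3.26 mmol/L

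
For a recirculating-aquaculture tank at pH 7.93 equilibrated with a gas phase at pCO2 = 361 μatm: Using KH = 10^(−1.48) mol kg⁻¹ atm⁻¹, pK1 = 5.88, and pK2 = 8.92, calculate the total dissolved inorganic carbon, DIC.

DIC = 1.49 mmol/kg

[CO2*] = KH · pCO2 = 10^(−1.48) × 361×10^-6 = 1.195×10^-5 mol/kg
α₀ = 1/(1 + K1/[H⁺] + K1K2/[H⁺]²) = 1/(1 + 10^+2.05 + 10^+1.06) = 0.008020
DIC = [CO2*]/α₀ = 1.195×10^-5 / 0.008020 = 1.49 mmol/kg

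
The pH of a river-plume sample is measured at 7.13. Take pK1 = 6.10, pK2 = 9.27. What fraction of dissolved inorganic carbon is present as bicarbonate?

α₁ = 1 / (1 + [H⁺]/K1 + K2/[H⁺]) = 1 / (1 + 10^-1.03 + 10^-2.14)
   = 1 / (1 + 0.093325 + 0.0072444) = 1/1.1006 = 0.9086

α₁ = 0.909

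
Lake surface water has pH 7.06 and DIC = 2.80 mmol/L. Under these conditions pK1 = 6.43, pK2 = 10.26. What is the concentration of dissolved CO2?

α₀ = 1 / (1 + K1/[H⁺] + K1K2/[H⁺]²) = 1 / (1 + 10^+0.63 + 10^-2.57)
   = 1 / (1 + 4.2658 + 0.0026915) = 1/5.2685 = 0.1898
[CO2*] = α₀ × DIC = 0.1898 × 2.80 = 0.531 mmol/L

[CO2*] = 0.531 mmol/L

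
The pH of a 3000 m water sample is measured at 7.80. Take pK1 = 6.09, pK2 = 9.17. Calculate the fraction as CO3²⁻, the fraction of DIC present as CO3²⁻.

α₂ = 0.0402

α₂ = 1 / (1 + [H⁺]/K2 + [H⁺]²/(K1K2)) = 1 / (1 + 10^+1.37 + 10^-0.34)
   = 1 / (1 + 23.442 + 0.45709) = 1/24.899 = 0.04016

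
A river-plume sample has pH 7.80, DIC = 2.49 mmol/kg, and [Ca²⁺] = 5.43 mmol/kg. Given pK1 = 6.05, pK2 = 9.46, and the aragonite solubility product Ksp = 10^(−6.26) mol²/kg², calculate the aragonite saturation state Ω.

Ω = 0.518

α₂ = 1 / (1 + [H⁺]/K2 + [H⁺]²/(K1K2)) = 1 / (1 + 10^+1.66 + 10^-0.09)
   = 1 / (1 + 45.709 + 0.81283) = 1/47.522 = 0.02104
[CO3²⁻] = α₂ × DIC = 0.02104 × 2.49 = 0.05240 mmol/kg
Ksp = 10^(−6.26) = 5.495×10^-7
Ω = [Ca²⁺][CO3²⁻]/Ksp = (5.43×10^-3)(5.240×10^-5) / 5.495×10^-7 = 0.518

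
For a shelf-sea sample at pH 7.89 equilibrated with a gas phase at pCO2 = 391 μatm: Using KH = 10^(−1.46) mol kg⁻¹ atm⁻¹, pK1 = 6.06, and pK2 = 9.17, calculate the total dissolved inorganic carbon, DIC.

DIC = 0.978 mmol/kg

[CO2*] = KH · pCO2 = 10^(−1.46) × 391×10^-6 = 1.356×10^-5 mol/kg
α₀ = 1/(1 + K1/[H⁺] + K1K2/[H⁺]²) = 1/(1 + 10^+1.83 + 10^+0.55) = 0.01386
DIC = [CO2*]/α₀ = 1.356×10^-5 / 0.01386 = 0.978 mmol/kg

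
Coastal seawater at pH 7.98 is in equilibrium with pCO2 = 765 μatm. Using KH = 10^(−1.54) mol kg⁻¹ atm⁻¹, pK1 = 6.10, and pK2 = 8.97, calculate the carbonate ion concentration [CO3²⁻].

[CO2*] = KH · pCO2 = 10^(−1.54) × 765×10^-6 = 2.206×10^-5 mol/kg
α₀ = 1/(1 + K1/[H⁺] + K1K2/[H⁺]²) = 1/(1 + 10^+1.88 + 10^+0.89) = 0.01182
DIC = [CO2*]/α₀ = 2.206×10^-5 / 0.01182 = 1.867 mmol/kg
[CO3²⁻] = α₂·DIC; α₂ = 0.09173, so [CO3²⁻] = 0.09173 × 1.867 = 0.171 mmol/kg

[CO3²⁻] = 0.171 mmol/kg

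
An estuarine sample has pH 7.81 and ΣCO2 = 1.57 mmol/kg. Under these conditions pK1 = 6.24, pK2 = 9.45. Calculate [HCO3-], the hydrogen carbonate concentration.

α₁ = 1 / (1 + [H⁺]/K1 + K2/[H⁺]) = 1 / (1 + 10^-1.57 + 10^-1.64)
   = 1 / (1 + 0.026915 + 0.022909) = 1/1.0498 = 0.9525
[HCO3⁻] = α₁ × DIC = 0.9525 × 1.57 = 1.50 mmol/kg

[HCO3⁻] = 1.50 mmol/kg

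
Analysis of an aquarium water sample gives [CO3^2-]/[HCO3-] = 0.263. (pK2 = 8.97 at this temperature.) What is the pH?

pH = 8.39

From K2 = [H⁺][CO3^2-]/[HCO3-]:  pH = pK2 + log₁₀([CO3^2-]/[HCO3-])
log₁₀(0.263) = -0.580
pH = 8.97 + (-0.580) = 8.39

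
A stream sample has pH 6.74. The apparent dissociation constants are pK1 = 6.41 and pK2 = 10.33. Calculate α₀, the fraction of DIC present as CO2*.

α₀ = 0.319

α₀ = 1 / (1 + K1/[H⁺] + K1K2/[H⁺]²) = 1 / (1 + 10^+0.33 + 10^-3.26)
   = 1 / (1 + 2.1380 + 0.00054954) = 1/3.1385 = 0.3186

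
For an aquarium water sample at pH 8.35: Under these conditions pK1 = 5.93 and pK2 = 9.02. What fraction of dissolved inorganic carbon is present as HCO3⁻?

α₁ = 0.821

α₁ = 1 / (1 + [H⁺]/K1 + K2/[H⁺]) = 1 / (1 + 10^-2.42 + 10^-0.67)
   = 1 / (1 + 0.0038019 + 0.21380) = 1/1.2176 = 0.8213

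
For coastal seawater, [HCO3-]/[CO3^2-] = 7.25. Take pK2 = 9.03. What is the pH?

From K2 = [H⁺][CO3^2-]/[HCO3-]:  pH = pK2 − log₁₀([HCO3-]/[CO3^2-])
log₁₀(7.25) = +0.860
pH = 9.03 − (+0.860) = 8.17

pH = 8.17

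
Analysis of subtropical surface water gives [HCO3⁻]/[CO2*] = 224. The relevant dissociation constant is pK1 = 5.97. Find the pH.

From K1 = [H⁺][HCO3⁻]/[CO2*]:  pH = pK1 + log₁₀([HCO3⁻]/[CO2*])
log₁₀(224) = +2.350
pH = 5.97 + (+2.350) = 8.32

pH = 8.32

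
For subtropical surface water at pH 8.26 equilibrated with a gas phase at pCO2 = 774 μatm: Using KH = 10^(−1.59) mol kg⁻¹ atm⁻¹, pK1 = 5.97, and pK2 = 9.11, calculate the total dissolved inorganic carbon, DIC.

DIC = 4.45 mmol/kg

[CO2*] = KH · pCO2 = 10^(−1.59) × 774×10^-6 = 1.989×10^-5 mol/kg
α₀ = 1/(1 + K1/[H⁺] + K1K2/[H⁺]²) = 1/(1 + 10^+2.29 + 10^+1.44) = 0.004474
DIC = [CO2*]/α₀ = 1.989×10^-5 / 0.004474 = 4.45 mmol/kg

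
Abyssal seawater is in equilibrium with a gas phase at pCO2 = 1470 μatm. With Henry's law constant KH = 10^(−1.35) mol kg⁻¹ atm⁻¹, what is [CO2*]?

KH = 10^(−1.35) = 4.467×10^-2 mol kg⁻¹ atm⁻¹
[CO2*] = KH · pCO2 = 4.467×10^-2 × 1470×10^-6 atm = 6.57×10^-5 mol/kg

[CO2*] = 65.7 μmol/kg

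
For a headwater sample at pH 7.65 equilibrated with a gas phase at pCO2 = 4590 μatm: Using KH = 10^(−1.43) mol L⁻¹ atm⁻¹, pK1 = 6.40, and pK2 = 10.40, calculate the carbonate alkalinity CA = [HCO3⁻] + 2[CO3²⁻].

[CO2*] = KH · pCO2 = 10^(−1.43) × 4590×10^-6 = 1.705×10^-4 mol/L
α₀ = 1/(1 + K1/[H⁺] + K1K2/[H⁺]²) = 1/(1 + 10^+1.25 + 10^-1.50) = 0.05315
DIC = [CO2*]/α₀ = 1.705×10^-4 / 0.05315 = 3.209 mmol/L
CA = (α₁ + 2α₂)·DIC = (0.9452 + 2×0.001681) × 3.209 = 3.04 mmol/L

CA = 3.04 mmol/L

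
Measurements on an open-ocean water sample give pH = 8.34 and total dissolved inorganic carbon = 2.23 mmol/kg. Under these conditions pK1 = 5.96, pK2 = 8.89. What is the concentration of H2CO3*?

[CO2*] = 7.23 μmol/kg

α₀ = 1 / (1 + K1/[H⁺] + K1K2/[H⁺]²) = 1 / (1 + 10^+2.38 + 10^+1.83)
   = 1 / (1 + 239.88 + 67.608) = 1/308.49 = 0.003242
[CO2*] = α₀ × DIC = 0.003242 × 2.23 = 0.00723 mmol/kg = 7.23 μmol/kg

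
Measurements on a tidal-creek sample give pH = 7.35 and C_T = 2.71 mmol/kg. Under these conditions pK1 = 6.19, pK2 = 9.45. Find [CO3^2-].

α₂ = 1 / (1 + [H⁺]/K2 + [H⁺]²/(K1K2)) = 1 / (1 + 10^+2.10 + 10^+0.94)
   = 1 / (1 + 125.89 + 8.7096) = 1/135.60 = 0.007375
[CO3²⁻] = α₂ × DIC = 0.007375 × 2.71 = 0.0200 mmol/kg = 20.0 μmol/kg

[CO3²⁻] = 20.0 μmol/kg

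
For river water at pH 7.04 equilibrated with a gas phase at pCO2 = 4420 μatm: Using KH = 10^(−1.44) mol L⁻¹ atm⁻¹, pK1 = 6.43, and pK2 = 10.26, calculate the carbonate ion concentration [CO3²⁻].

[CO2*] = KH · pCO2 = 10^(−1.44) × 4420×10^-6 = 1.605×10^-4 mol/L
α₀ = 1/(1 + K1/[H⁺] + K1K2/[H⁺]²) = 1/(1 + 10^+0.61 + 10^-2.61) = 0.1970
DIC = [CO2*]/α₀ = 1.605×10^-4 / 0.1970 = 0.8146 mmol/L
[CO3²⁻] = α₂·DIC; α₂ = 0.0004836, so [CO3²⁻] = 0.0004836 × 0.8146 = 0.000394 mmol/L = 0.394 μmol/L

[CO3²⁻] = 0.394 μmol/L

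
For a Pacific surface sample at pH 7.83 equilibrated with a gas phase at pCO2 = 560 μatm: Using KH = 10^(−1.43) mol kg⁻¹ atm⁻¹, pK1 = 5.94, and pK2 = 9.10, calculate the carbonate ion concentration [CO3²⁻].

[CO2*] = KH · pCO2 = 10^(−1.43) × 560×10^-6 = 2.081×10^-5 mol/kg
α₀ = 1/(1 + K1/[H⁺] + K1K2/[H⁺]²) = 1/(1 + 10^+1.89 + 10^+0.62) = 0.01208
DIC = [CO2*]/α₀ = 2.081×10^-5 / 0.01208 = 1.723 mmol/kg
[CO3²⁻] = α₂·DIC; α₂ = 0.05035, so [CO3²⁻] = 0.05035 × 1.723 = 0.0867 mmol/kg

[CO3²⁻] = 0.0867 mmol/kg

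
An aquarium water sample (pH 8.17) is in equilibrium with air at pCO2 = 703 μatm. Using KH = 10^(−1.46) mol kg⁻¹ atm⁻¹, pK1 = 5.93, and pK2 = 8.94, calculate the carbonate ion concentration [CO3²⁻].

[CO3²⁻] = 0.719 mmol/kg

[CO2*] = KH · pCO2 = 10^(−1.46) × 703×10^-6 = 2.438×10^-5 mol/kg
α₀ = 1/(1 + K1/[H⁺] + K1K2/[H⁺]²) = 1/(1 + 10^+2.24 + 10^+1.47) = 0.004895
DIC = [CO2*]/α₀ = 2.438×10^-5 / 0.004895 = 4.980 mmol/kg
[CO3²⁻] = α₂·DIC; α₂ = 0.1445, so [CO3²⁻] = 0.1445 × 4.980 = 0.719 mmol/kg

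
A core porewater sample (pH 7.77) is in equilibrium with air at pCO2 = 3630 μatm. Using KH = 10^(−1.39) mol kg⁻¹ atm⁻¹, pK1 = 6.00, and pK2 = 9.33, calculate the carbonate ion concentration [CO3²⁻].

[CO2*] = KH · pCO2 = 10^(−1.39) × 3630×10^-6 = 1.479×10^-4 mol/kg
α₀ = 1/(1 + K1/[H⁺] + K1K2/[H⁺]²) = 1/(1 + 10^+1.77 + 10^+0.21) = 0.01626
DIC = [CO2*]/α₀ = 1.479×10^-4 / 0.01626 = 9.095 mmol/kg
[CO3²⁻] = α₂·DIC; α₂ = 0.02637, so [CO3²⁻] = 0.02637 × 9.095 = 0.240 mmol/kg

[CO3²⁻] = 0.240 mmol/kg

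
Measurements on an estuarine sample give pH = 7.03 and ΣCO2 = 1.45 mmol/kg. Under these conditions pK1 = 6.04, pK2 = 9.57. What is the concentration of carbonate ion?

[CO3²⁻] = 3.78 μmol/kg

α₂ = 1 / (1 + [H⁺]/K2 + [H⁺]²/(K1K2)) = 1 / (1 + 10^+2.54 + 10^+1.55)
   = 1 / (1 + 346.74 + 35.481) = 1/383.22 = 0.002609
[CO3²⁻] = α₂ × DIC = 0.002609 × 1.45 = 0.00378 mmol/kg = 3.78 μmol/kg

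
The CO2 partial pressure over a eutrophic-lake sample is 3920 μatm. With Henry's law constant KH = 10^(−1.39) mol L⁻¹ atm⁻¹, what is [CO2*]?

KH = 10^(−1.39) = 4.074×10^-2 mol L⁻¹ atm⁻¹
[CO2*] = KH · pCO2 = 4.074×10^-2 × 3920×10^-6 atm = 1.60×10^-4 mol/L

[CO2*] = 160 μmol/L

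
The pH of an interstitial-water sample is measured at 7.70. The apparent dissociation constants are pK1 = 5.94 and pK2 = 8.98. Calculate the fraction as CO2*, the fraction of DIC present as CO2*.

α₀ = 0.0162

α₀ = 1 / (1 + K1/[H⁺] + K1K2/[H⁺]²) = 1 / (1 + 10^+1.76 + 10^+0.48)
   = 1 / (1 + 57.544 + 3.0200) = 1/61.564 = 0.01624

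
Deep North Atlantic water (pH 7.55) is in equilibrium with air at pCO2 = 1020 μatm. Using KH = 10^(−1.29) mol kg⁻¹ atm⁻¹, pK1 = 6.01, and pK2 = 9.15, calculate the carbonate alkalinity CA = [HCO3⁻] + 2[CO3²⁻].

[CO2*] = KH · pCO2 = 10^(−1.29) × 1020×10^-6 = 5.231×10^-5 mol/kg
α₀ = 1/(1 + K1/[H⁺] + K1K2/[H⁺]²) = 1/(1 + 10^+1.54 + 10^-0.06) = 0.02736
DIC = [CO2*]/α₀ = 5.231×10^-5 / 0.02736 = 1.912 mmol/kg
CA = (α₁ + 2α₂)·DIC = (0.9488 + 2×0.02383) × 1.912 = 1.90 mmol/kg

CA = 1.90 mmol/kg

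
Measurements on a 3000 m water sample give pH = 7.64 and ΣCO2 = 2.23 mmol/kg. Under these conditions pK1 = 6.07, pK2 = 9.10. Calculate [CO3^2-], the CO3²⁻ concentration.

α₂ = 1 / (1 + [H⁺]/K2 + [H⁺]²/(K1K2)) = 1 / (1 + 10^+1.46 + 10^-0.11)
   = 1 / (1 + 28.840 + 0.77625) = 1/30.617 = 0.03266
[CO3²⁻] = α₂ × DIC = 0.03266 × 2.23 = 0.0728 mmol/kg

[CO3²⁻] = 0.0728 mmol/kg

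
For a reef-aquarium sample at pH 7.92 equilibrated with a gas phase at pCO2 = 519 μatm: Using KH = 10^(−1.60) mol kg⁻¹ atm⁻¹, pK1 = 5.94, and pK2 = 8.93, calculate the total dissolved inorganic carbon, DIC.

DIC = 1.38 mmol/kg

[CO2*] = KH · pCO2 = 10^(−1.60) × 519×10^-6 = 1.304×10^-5 mol/kg
α₀ = 1/(1 + K1/[H⁺] + K1K2/[H⁺]²) = 1/(1 + 10^+1.98 + 10^+0.97) = 0.009449
DIC = [CO2*]/α₀ = 1.304×10^-5 / 0.009449 = 1.38 mmol/kg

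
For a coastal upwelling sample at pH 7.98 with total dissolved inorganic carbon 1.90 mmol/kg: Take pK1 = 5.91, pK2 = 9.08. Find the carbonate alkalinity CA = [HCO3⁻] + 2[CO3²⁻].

CA = 2.02 mmol/kg

CA = [HCO3⁻] + 2[CO3²⁻] = (α₁ + 2α₂)·DIC
At pH 7.98: [H⁺]/K1 = 10^-2.07 = 0.0085114, K2/[H⁺] = 10^-1.10 = 0.079433
α₁ = 1/(1 + 0.0085114 + 0.079433) = 1/1.0879 = 0.9192; α₂ = α₁·K2/[H⁺] = 0.07301
α₁ + 2α₂ = 1.0652
CA = 1.0652 × 1.90 = 2.02 mmol/kg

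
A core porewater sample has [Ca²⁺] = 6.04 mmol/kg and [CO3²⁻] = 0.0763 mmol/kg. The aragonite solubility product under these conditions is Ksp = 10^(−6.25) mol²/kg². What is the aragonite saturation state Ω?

Ω = 0.820

Ksp = 10^(−6.25) = 5.623×10^-7
Ω = [Ca²⁺][CO3²⁻]/Ksp = (6.04×10^-3)(0.0763×10^-3) / 5.623×10^-7 = 0.820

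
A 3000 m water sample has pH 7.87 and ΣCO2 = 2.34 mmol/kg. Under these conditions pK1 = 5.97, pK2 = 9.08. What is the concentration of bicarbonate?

α₁ = 1 / (1 + [H⁺]/K1 + K2/[H⁺]) = 1 / (1 + 10^-1.90 + 10^-1.21)
   = 1 / (1 + 0.012589 + 0.061660) = 1/1.0742 = 0.9309
[HCO3⁻] = α₁ × DIC = 0.9309 × 2.34 = 2.18 mmol/kg

[HCO3⁻] = 2.18 mmol/kg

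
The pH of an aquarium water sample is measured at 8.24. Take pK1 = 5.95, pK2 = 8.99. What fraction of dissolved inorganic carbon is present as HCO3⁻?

α₁ = 0.845

α₁ = 1 / (1 + [H⁺]/K1 + K2/[H⁺]) = 1 / (1 + 10^-2.29 + 10^-0.75)
   = 1 / (1 + 0.0051286 + 0.17783) = 1/1.1830 = 0.8453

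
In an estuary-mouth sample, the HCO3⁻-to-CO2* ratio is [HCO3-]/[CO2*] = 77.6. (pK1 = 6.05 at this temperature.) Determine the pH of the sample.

pH = 7.94

From K1 = [H⁺][HCO3-]/[CO2*]:  pH = pK1 + log₁₀([HCO3-]/[CO2*])
log₁₀(77.6) = +1.890
pH = 6.05 + (+1.890) = 7.94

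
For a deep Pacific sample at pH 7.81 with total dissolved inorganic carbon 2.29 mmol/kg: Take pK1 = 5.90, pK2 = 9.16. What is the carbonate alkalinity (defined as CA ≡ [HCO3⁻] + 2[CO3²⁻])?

CA = 2.36 mmol/kg

CA = [HCO3⁻] + 2[CO3²⁻] = (α₁ + 2α₂)·DIC
At pH 7.81: [H⁺]/K1 = 10^-1.91 = 0.012303, K2/[H⁺] = 10^-1.35 = 0.044668
α₁ = 1/(1 + 0.012303 + 0.044668) = 1/1.0570 = 0.9461; α₂ = α₁·K2/[H⁺] = 0.04226
α₁ + 2α₂ = 1.0306
CA = 1.0306 × 2.29 = 2.36 mmol/kg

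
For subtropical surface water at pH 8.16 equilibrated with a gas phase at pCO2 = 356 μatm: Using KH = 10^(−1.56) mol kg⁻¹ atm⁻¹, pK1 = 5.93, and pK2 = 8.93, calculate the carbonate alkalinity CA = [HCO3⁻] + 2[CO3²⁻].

[CO2*] = KH · pCO2 = 10^(−1.56) × 356×10^-6 = 9.805×10^-6 mol/kg
α₀ = 1/(1 + K1/[H⁺] + K1K2/[H⁺]²) = 1/(1 + 10^+2.23 + 10^+1.46) = 0.005008
DIC = [CO2*]/α₀ = 9.805×10^-6 / 0.005008 = 1.958 mmol/kg
CA = (α₁ + 2α₂)·DIC = (0.8505 + 2×0.1444) × 1.958 = 2.23 mmol/kg

CA = 2.23 mmol/kg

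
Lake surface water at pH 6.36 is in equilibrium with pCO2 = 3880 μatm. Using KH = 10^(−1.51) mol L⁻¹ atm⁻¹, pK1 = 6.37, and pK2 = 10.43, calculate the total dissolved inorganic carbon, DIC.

DIC = 0.237 mmol/L

[CO2*] = KH · pCO2 = 10^(−1.51) × 3880×10^-6 = 1.199×10^-4 mol/L
α₀ = 1/(1 + K1/[H⁺] + K1K2/[H⁺]²) = 1/(1 + 10^-0.01 + 10^-4.08) = 0.5057
DIC = [CO2*]/α₀ = 1.199×10^-4 / 0.5057 = 0.237 mmol/L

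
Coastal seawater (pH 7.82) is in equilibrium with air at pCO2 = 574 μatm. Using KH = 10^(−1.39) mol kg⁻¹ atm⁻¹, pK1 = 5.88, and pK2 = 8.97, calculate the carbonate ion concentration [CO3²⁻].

[CO3²⁻] = 0.144 mmol/kg

[CO2*] = KH · pCO2 = 10^(−1.39) × 574×10^-6 = 2.338×10^-5 mol/kg
α₀ = 1/(1 + K1/[H⁺] + K1K2/[H⁺]²) = 1/(1 + 10^+1.94 + 10^+0.79) = 0.01061
DIC = [CO2*]/α₀ = 2.338×10^-5 / 0.01061 = 2.204 mmol/kg
[CO3²⁻] = α₂·DIC; α₂ = 0.06541, so [CO3²⁻] = 0.06541 × 2.204 = 0.144 mmol/kg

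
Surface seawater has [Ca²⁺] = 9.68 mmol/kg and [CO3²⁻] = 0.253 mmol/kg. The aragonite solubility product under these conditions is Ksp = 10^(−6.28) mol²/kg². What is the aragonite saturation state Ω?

Ω = 4.67

Ksp = 10^(−6.28) = 5.248×10^-7
Ω = [Ca²⁺][CO3²⁻]/Ksp = (9.68×10^-3)(0.253×10^-3) / 5.248×10^-7 = 4.67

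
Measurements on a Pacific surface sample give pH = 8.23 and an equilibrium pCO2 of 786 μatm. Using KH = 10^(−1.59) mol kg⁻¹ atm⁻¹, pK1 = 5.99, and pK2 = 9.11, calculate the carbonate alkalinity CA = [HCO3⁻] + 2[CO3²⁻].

[CO2*] = KH · pCO2 = 10^(−1.59) × 786×10^-6 = 2.020×10^-5 mol/kg
α₀ = 1/(1 + K1/[H⁺] + K1K2/[H⁺]²) = 1/(1 + 10^+2.24 + 10^+1.36) = 0.005058
DIC = [CO2*]/α₀ = 2.020×10^-5 / 0.005058 = 3.994 mmol/kg
CA = (α₁ + 2α₂)·DIC = (0.8791 + 2×0.1159) × 3.994 = 4.44 mmol/kg

CA = 4.44 mmol/kg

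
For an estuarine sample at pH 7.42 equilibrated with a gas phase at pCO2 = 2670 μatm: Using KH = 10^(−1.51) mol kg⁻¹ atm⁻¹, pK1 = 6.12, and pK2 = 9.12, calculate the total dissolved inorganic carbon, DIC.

DIC = 1.76 mmol/kg

[CO2*] = KH · pCO2 = 10^(−1.51) × 2670×10^-6 = 8.251×10^-5 mol/kg
α₀ = 1/(1 + K1/[H⁺] + K1K2/[H⁺]²) = 1/(1 + 10^+1.30 + 10^-0.40) = 0.04684
DIC = [CO2*]/α₀ = 8.251×10^-5 / 0.04684 = 1.76 mmol/kg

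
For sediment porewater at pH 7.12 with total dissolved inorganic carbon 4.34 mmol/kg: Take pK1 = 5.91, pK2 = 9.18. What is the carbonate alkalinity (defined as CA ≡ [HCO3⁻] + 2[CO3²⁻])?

CA = 4.13 mmol/kg

CA = [HCO3⁻] + 2[CO3²⁻] = (α₁ + 2α₂)·DIC
At pH 7.12: [H⁺]/K1 = 10^-1.21 = 0.061660, K2/[H⁺] = 10^-2.06 = 0.0087096
α₁ = 1/(1 + 0.061660 + 0.0087096) = 1/1.0704 = 0.9343; α₂ = α₁·K2/[H⁺] = 0.008137
α₁ + 2α₂ = 0.9505
CA = 0.9505 × 4.34 = 4.13 mmol/kg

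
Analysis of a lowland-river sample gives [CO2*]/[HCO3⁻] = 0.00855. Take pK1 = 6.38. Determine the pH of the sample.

pH = 8.45

From K1 = [H⁺][HCO3⁻]/[CO2*]:  pH = pK1 − log₁₀([CO2*]/[HCO3⁻])
log₁₀(0.00855) = -2.068
pH = 6.38 − (-2.068) = 8.45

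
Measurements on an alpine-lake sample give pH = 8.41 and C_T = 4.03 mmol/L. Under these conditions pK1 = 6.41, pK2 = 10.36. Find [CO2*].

[CO2*] = 0.0395 mmol/L

α₀ = 1 / (1 + K1/[H⁺] + K1K2/[H⁺]²) = 1 / (1 + 10^+2.00 + 10^+0.05)
   = 1 / (1 + 100.00 + 1.1220) = 1/102.12 = 0.009792
[CO2*] = α₀ × DIC = 0.009792 × 4.03 = 0.0395 mmol/L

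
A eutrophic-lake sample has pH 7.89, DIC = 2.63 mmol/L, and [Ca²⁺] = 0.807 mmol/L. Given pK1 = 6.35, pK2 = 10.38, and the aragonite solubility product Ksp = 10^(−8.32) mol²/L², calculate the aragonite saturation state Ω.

Ω = 1.39

α₂ = 1 / (1 + [H⁺]/K2 + [H⁺]²/(K1K2)) = 1 / (1 + 10^+2.49 + 10^+0.95)
   = 1 / (1 + 309.03 + 8.9125) = 1/318.94 = 0.003135
[CO3²⁻] = α₂ × DIC = 0.003135 × 2.63 = 0.008246 mmol/L = 8.246 μmol/L
Ksp = 10^(−8.32) = 4.786×10^-9
Ω = [Ca²⁺][CO3²⁻]/Ksp = (0.807×10^-3)(8.246×10^-6) / 4.786×10^-9 = 1.39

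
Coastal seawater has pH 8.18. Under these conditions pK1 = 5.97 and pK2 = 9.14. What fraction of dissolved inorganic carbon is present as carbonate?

α₂ = 0.0983

α₂ = 1 / (1 + [H⁺]/K2 + [H⁺]²/(K1K2)) = 1 / (1 + 10^+0.96 + 10^-1.25)
   = 1 / (1 + 9.1201 + 0.056234) = 1/10.176 = 0.09827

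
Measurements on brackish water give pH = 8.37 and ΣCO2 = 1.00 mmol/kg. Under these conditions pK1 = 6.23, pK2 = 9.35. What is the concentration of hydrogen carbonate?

α₁ = 1 / (1 + [H⁺]/K1 + K2/[H⁺]) = 1 / (1 + 10^-2.14 + 10^-0.98)
   = 1 / (1 + 0.0072444 + 0.10471) = 1/1.1120 = 0.8993
[HCO3⁻] = α₁ × DIC = 0.8993 × 1.00 = 0.899 mmol/kg

[HCO3⁻] = 0.899 mmol/kg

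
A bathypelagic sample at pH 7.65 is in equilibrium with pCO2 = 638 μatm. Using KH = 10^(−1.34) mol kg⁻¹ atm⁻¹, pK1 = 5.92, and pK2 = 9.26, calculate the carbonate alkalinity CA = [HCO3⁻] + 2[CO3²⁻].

[CO2*] = KH · pCO2 = 10^(−1.34) × 638×10^-6 = 2.916×10^-5 mol/kg
α₀ = 1/(1 + K1/[H⁺] + K1K2/[H⁺]²) = 1/(1 + 10^+1.73 + 10^+0.12) = 0.01785
DIC = [CO2*]/α₀ = 2.916×10^-5 / 0.01785 = 1.634 mmol/kg
CA = (α₁ + 2α₂)·DIC = (0.9586 + 2×0.02353) × 1.634 = 1.64 mmol/kg

CA = 1.64 mmol/kg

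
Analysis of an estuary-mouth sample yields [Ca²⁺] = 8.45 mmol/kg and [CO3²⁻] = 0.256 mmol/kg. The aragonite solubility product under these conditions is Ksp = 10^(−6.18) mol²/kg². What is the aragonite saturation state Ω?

Ksp = 10^(−6.18) = 6.607×10^-7
Ω = [Ca²⁺][CO3²⁻]/Ksp = (8.45×10^-3)(0.256×10^-3) / 6.607×10^-7 = 3.27

Ω = 3.27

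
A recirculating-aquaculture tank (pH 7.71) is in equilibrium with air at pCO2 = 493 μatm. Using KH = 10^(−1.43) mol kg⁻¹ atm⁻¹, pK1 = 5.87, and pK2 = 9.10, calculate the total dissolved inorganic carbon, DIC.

DIC = 1.34 mmol/kg

[CO2*] = KH · pCO2 = 10^(−1.43) × 493×10^-6 = 1.832×10^-5 mol/kg
α₀ = 1/(1 + K1/[H⁺] + K1K2/[H⁺]²) = 1/(1 + 10^+1.84 + 10^+0.45) = 0.01370
DIC = [CO2*]/α₀ = 1.832×10^-5 / 0.01370 = 1.34 mmol/kg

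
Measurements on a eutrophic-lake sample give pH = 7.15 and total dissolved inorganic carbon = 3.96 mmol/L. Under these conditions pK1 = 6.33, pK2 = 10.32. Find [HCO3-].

α₁ = 1 / (1 + [H⁺]/K1 + K2/[H⁺]) = 1 / (1 + 10^-0.82 + 10^-3.17)
   = 1 / (1 + 0.15136 + 0.00067608) = 1/1.1520 = 0.8680
[HCO3⁻] = α₁ × DIC = 0.8680 × 3.96 = 3.44 mmol/L

[HCO3⁻] = 3.44 mmol/L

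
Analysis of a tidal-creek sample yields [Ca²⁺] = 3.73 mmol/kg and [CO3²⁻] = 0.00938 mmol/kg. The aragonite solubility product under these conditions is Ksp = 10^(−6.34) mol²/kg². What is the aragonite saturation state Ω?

Ω = 0.0765

Ksp = 10^(−6.34) = 4.571×10^-7
Ω = [Ca²⁺][CO3²⁻]/Ksp = (3.73×10^-3)(0.00938×10^-3) / 4.571×10^-7 = 0.0765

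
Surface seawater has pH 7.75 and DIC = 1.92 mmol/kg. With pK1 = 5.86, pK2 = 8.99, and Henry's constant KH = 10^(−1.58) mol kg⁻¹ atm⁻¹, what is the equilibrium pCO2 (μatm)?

α₀ = 1 / (1 + K1/[H⁺] + K1K2/[H⁺]²) = 1 / (1 + 10^+1.89 + 10^+0.65)
   = 1 / (1 + 77.625 + 4.4668) = 1/83.092 = 0.01203
[CO2*] = α₀ × DIC = 0.01203 × 1.92 = 0.02311 mmol/kg
pCO2 = [CO2*]/KH = 2.311×10^-5 / 2.630×10^-2 = 879 μatm

pCO2 = 879 μatm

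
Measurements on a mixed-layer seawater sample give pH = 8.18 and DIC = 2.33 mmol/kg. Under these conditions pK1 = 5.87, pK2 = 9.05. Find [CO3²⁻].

α₂ = 1 / (1 + [H⁺]/K2 + [H⁺]²/(K1K2)) = 1 / (1 + 10^+0.87 + 10^-1.44)
   = 1 / (1 + 7.4131 + 0.036308) = 1/8.4494 = 0.1184
[CO3²⁻] = α₂ × DIC = 0.1184 × 2.33 = 0.276 mmol/kg

[CO3²⁻] = 0.276 mmol/kg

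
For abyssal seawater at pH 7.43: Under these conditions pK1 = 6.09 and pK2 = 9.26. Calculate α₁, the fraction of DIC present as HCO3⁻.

α₁ = 1 / (1 + [H⁺]/K1 + K2/[H⁺]) = 1 / (1 + 10^-1.34 + 10^-1.83)
   = 1 / (1 + 0.045709 + 0.014791) = 1/1.0605 = 0.9430

α₁ = 0.943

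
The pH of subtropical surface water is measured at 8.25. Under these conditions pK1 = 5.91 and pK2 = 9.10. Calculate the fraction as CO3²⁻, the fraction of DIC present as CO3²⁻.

α₂ = 0.123

α₂ = 1 / (1 + [H⁺]/K2 + [H⁺]²/(K1K2)) = 1 / (1 + 10^+0.85 + 10^-1.49)
   = 1 / (1 + 7.0795 + 0.032359) = 1/8.1118 = 0.1233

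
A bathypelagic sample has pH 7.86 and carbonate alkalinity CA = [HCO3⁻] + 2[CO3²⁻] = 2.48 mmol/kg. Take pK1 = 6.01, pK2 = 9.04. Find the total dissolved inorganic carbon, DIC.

DIC = 2.37 mmol/kg

CA = [HCO3⁻] + 2[CO3²⁻] = (α₁ + 2α₂)·DIC
At pH 7.86: [H⁺]/K1 = 10^-1.85 = 0.014125, K2/[H⁺] = 10^-1.18 = 0.066069
α₁ = 1/(1 + 0.014125 + 0.066069) = 1/1.0802 = 0.9258; α₂ = α₁·K2/[H⁺] = 0.06116
α₁ + 2α₂ = 1.0481
DIC = CA / (α₁ + 2α₂) = 2.48 / 1.0481 = 2.37 mmol/kg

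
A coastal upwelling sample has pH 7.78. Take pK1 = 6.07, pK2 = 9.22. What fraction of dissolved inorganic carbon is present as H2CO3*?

α₀ = 0.0185

α₀ = 1 / (1 + K1/[H⁺] + K1K2/[H⁺]²) = 1 / (1 + 10^+1.71 + 10^+0.27)
   = 1 / (1 + 51.286 + 1.8621) = 1/54.148 = 0.01847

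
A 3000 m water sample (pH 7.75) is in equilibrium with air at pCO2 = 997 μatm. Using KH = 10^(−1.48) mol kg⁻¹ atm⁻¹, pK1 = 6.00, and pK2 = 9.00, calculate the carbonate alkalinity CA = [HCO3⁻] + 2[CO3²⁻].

CA = 2.07 mmol/kg

[CO2*] = KH · pCO2 = 10^(−1.48) × 997×10^-6 = 3.301×10^-5 mol/kg
α₀ = 1/(1 + K1/[H⁺] + K1K2/[H⁺]²) = 1/(1 + 10^+1.75 + 10^+0.50) = 0.01656
DIC = [CO2*]/α₀ = 3.301×10^-5 / 0.01656 = 1.994 mmol/kg
CA = (α₁ + 2α₂)·DIC = (0.9311 + 2×0.05236) × 1.994 = 2.07 mmol/kg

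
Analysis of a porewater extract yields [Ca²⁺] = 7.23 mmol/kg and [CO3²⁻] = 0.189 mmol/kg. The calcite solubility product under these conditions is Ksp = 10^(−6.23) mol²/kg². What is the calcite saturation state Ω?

Ksp = 10^(−6.23) = 5.888×10^-7
Ω = [Ca²⁺][CO3²⁻]/Ksp = (7.23×10^-3)(0.189×10^-3) / 5.888×10^-7 = 2.32

Ω = 2.32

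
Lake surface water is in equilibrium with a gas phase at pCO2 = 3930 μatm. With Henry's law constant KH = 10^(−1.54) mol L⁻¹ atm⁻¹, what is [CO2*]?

[CO2*] = 113 μmol/L

KH = 10^(−1.54) = 2.884×10^-2 mol L⁻¹ atm⁻¹
[CO2*] = KH · pCO2 = 2.884×10^-2 × 3930×10^-6 atm = 1.13×10^-4 mol/L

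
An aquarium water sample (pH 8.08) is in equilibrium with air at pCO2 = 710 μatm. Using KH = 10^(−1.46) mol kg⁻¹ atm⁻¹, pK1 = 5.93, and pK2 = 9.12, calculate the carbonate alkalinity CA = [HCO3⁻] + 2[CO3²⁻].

[CO2*] = KH · pCO2 = 10^(−1.46) × 710×10^-6 = 2.462×10^-5 mol/kg
α₀ = 1/(1 + K1/[H⁺] + K1K2/[H⁺]²) = 1/(1 + 10^+2.15 + 10^+1.11) = 0.006446
DIC = [CO2*]/α₀ = 2.462×10^-5 / 0.006446 = 3.819 mmol/kg
CA = (α₁ + 2α₂)·DIC = (0.9105 + 2×0.08304) × 3.819 = 4.11 mmol/kg

CA = 4.11 mmol/kg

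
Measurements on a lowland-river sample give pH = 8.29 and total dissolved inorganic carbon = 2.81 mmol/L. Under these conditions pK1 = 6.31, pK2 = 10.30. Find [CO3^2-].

[CO3²⁻] = 0.0269 mmol/L

α₂ = 1 / (1 + [H⁺]/K2 + [H⁺]²/(K1K2)) = 1 / (1 + 10^+2.01 + 10^+0.03)
   = 1 / (1 + 102.33 + 1.0715) = 1/104.40 = 0.009578
[CO3²⁻] = α₂ × DIC = 0.009578 × 2.81 = 0.0269 mmol/L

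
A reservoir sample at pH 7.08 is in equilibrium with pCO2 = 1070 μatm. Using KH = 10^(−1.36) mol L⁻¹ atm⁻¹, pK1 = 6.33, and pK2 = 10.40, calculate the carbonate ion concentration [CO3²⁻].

[CO2*] = KH · pCO2 = 10^(−1.36) × 1070×10^-6 = 4.671×10^-5 mol/L
α₀ = 1/(1 + K1/[H⁺] + K1K2/[H⁺]²) = 1/(1 + 10^+0.75 + 10^-2.57) = 0.1509
DIC = [CO2*]/α₀ = 4.671×10^-5 / 0.1509 = 0.3095 mmol/L
[CO3²⁻] = α₂·DIC; α₂ = 0.0004062, so [CO3²⁻] = 0.0004062 × 0.3095 = 0.000126 mmol/L = 0.126 μmol/L

[CO3²⁻] = 0.126 μmol/L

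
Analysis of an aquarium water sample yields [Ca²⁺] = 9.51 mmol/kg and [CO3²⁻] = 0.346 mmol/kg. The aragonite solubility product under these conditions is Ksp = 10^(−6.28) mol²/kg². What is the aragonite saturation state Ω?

Ω = 6.27

Ksp = 10^(−6.28) = 5.248×10^-7
Ω = [Ca²⁺][CO3²⁻]/Ksp = (9.51×10^-3)(0.346×10^-3) / 5.248×10^-7 = 6.27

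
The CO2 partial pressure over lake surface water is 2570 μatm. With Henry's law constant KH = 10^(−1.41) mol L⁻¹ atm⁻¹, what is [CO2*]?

KH = 10^(−1.41) = 3.890×10^-2 mol L⁻¹ atm⁻¹
[CO2*] = KH · pCO2 = 3.890×10^-2 × 2570×10^-6 atm = 10.00×10^-5 mol/L

[CO2*] = 100 μmol/L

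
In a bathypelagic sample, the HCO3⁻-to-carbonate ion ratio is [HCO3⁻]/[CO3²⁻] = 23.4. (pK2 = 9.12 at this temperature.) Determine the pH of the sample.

pH = 7.75

From K2 = [H⁺][CO3²⁻]/[HCO3⁻]:  pH = pK2 − log₁₀([HCO3⁻]/[CO3²⁻])
log₁₀(23.4) = +1.369
pH = 9.12 − (+1.369) = 7.75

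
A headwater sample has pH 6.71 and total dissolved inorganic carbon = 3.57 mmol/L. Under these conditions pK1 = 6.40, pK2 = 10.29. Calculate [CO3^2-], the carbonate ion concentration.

[CO3²⁻] = 0.630 μmol/L

α₂ = 1 / (1 + [H⁺]/K2 + [H⁺]²/(K1K2)) = 1 / (1 + 10^+3.58 + 10^+3.27)
   = 1 / (1 + 3801.9 + 1862.1) = 1/5665.0 = 0.0001765
[CO3²⁻] = α₂ × DIC = 0.0001765 × 3.57 = 0.000630 mmol/L = 0.630 μmol/L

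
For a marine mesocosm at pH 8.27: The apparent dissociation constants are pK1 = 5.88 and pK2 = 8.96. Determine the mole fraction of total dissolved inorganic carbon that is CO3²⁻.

α₂ = 1 / (1 + [H⁺]/K2 + [H⁺]²/(K1K2)) = 1 / (1 + 10^+0.69 + 10^-1.70)
   = 1 / (1 + 4.8978 + 0.019953) = 1/5.9177 = 0.1690

α₂ = 0.169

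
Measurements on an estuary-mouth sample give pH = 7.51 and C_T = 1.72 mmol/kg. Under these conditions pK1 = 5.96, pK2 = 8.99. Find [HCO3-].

α₁ = 1 / (1 + [H⁺]/K1 + K2/[H⁺]) = 1 / (1 + 10^-1.55 + 10^-1.48)
   = 1 / (1 + 0.028184 + 0.033113) = 1/1.0613 = 0.9422
[HCO3⁻] = α₁ × DIC = 0.9422 × 1.72 = 1.62 mmol/kg

[HCO3⁻] = 1.62 mmol/kg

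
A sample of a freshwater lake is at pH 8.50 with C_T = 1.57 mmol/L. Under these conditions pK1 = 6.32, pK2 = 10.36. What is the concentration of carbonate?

α₂ = 1 / (1 + [H⁺]/K2 + [H⁺]²/(K1K2)) = 1 / (1 + 10^+1.86 + 10^-0.32)
   = 1 / (1 + 72.444 + 0.47863) = 1/73.922 = 0.01353
[CO3²⁻] = α₂ × DIC = 0.01353 × 1.57 = 0.0212 mmol/L

[CO3²⁻] = 0.0212 mmol/L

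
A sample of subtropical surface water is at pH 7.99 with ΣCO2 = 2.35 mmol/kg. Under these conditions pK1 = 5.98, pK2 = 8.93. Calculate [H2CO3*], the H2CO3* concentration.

α₀ = 1 / (1 + K1/[H⁺] + K1K2/[H⁺]²) = 1 / (1 + 10^+2.01 + 10^+1.07)
   = 1 / (1 + 102.33 + 11.749) = 1/115.08 = 0.008690
[CO2*] = α₀ × DIC = 0.008690 × 2.35 = 0.0204 mmol/kg

[CO2*] = 0.0204 mmol/kg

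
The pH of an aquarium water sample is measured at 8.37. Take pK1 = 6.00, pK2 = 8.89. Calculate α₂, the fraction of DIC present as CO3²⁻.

α₂ = 1 / (1 + [H⁺]/K2 + [H⁺]²/(K1K2)) = 1 / (1 + 10^+0.52 + 10^-1.85)
   = 1 / (1 + 3.3113 + 0.014125) = 1/4.3254 = 0.2312

α₂ = 0.231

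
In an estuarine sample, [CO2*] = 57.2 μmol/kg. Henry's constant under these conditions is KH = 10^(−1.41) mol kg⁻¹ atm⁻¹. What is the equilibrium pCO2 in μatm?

pCO2 = 1470 μatm

KH = 10^(−1.41) = 3.890×10^-2 mol kg⁻¹ atm⁻¹
pCO2 = [CO2*]/KH = 57.2×10^-6 / 3.890×10^-2 = 1.47×10^-3 atm = 1470 μatm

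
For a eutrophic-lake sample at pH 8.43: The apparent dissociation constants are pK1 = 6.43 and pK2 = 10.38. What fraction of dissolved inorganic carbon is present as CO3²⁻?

α₂ = 0.0110

α₂ = 1 / (1 + [H⁺]/K2 + [H⁺]²/(K1K2)) = 1 / (1 + 10^+1.95 + 10^-0.05)
   = 1 / (1 + 89.125 + 0.89125) = 1/91.016 = 0.01099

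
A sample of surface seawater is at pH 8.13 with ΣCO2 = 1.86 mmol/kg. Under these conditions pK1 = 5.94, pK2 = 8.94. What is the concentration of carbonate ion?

α₂ = 1 / (1 + [H⁺]/K2 + [H⁺]²/(K1K2)) = 1 / (1 + 10^+0.81 + 10^-1.38)
   = 1 / (1 + 6.4565 + 0.041687) = 1/7.4982 = 0.1334
[CO3²⁻] = α₂ × DIC = 0.1334 × 1.86 = 0.248 mmol/kg

[CO3²⁻] = 0.248 mmol/kg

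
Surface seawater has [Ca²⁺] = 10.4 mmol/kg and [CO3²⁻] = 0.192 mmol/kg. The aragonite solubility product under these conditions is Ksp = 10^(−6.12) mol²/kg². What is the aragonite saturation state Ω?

Ω = 2.63

Ksp = 10^(−6.12) = 7.586×10^-7
Ω = [Ca²⁺][CO3²⁻]/Ksp = (10.4×10^-3)(0.192×10^-3) / 7.586×10^-7 = 2.63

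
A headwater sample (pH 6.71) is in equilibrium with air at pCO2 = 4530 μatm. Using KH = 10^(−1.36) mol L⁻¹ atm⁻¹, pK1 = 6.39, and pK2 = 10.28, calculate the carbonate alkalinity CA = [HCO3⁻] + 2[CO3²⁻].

[CO2*] = KH · pCO2 = 10^(−1.36) × 4530×10^-6 = 1.977×10^-4 mol/L
α₀ = 1/(1 + K1/[H⁺] + K1K2/[H⁺]²) = 1/(1 + 10^+0.32 + 10^-3.25) = 0.3236
DIC = [CO2*]/α₀ = 1.977×10^-4 / 0.3236 = 0.6110 mmol/L
CA = (α₁ + 2α₂)·DIC = (0.6762 + 2×0.0001820) × 0.6110 = 0.413 mmol/L

CA = 0.413 mmol/L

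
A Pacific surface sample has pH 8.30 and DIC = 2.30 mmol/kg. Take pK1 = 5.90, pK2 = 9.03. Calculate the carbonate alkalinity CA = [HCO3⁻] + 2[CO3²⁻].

CA = [HCO3⁻] + 2[CO3²⁻] = (α₁ + 2α₂)·DIC
At pH 8.30: [H⁺]/K1 = 10^-2.40 = 0.0039811, K2/[H⁺] = 10^-0.73 = 0.18621
α₁ = 1/(1 + 0.0039811 + 0.18621) = 1/1.1902 = 0.8402; α₂ = α₁·K2/[H⁺] = 0.1565
α₁ + 2α₂ = 1.1531
CA = 1.1531 × 2.30 = 2.65 mmol/kg

CA = 2.65 mmol/kg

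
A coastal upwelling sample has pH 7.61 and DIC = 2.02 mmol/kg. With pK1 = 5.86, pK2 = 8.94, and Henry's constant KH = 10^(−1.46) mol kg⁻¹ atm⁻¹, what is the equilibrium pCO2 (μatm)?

pCO2 = 973 μatm

α₀ = 1 / (1 + K1/[H⁺] + K1K2/[H⁺]²) = 1 / (1 + 10^+1.75 + 10^+0.42)
   = 1 / (1 + 56.234 + 2.6303) = 1/59.864 = 0.01670
[CO2*] = α₀ × DIC = 0.01670 × 2.02 = 0.03374 mmol/kg
pCO2 = [CO2*]/KH = 3.374×10^-5 / 3.467×10^-2 = 973 μatm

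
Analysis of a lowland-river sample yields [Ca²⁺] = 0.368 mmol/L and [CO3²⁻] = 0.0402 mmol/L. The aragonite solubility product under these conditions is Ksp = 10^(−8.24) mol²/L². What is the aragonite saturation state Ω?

Ksp = 10^(−8.24) = 5.754×10^-9
Ω = [Ca²⁺][CO3²⁻]/Ksp = (0.368×10^-3)(0.0402×10^-3) / 5.754×10^-9 = 2.57

Ω = 2.57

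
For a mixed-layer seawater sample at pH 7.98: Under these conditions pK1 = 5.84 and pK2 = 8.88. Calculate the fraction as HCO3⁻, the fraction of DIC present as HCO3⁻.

α₁ = 1 / (1 + [H⁺]/K1 + K2/[H⁺]) = 1 / (1 + 10^-2.14 + 10^-0.90)
   = 1 / (1 + 0.0072444 + 0.12589) = 1/1.1331 = 0.8825

α₁ = 0.883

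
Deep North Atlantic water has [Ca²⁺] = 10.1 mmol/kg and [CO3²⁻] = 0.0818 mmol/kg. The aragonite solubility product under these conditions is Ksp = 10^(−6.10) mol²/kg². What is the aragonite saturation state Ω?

Ω = 1.04

Ksp = 10^(−6.10) = 7.943×10^-7
Ω = [Ca²⁺][CO3²⁻]/Ksp = (10.1×10^-3)(0.0818×10^-3) / 7.943×10^-7 = 1.04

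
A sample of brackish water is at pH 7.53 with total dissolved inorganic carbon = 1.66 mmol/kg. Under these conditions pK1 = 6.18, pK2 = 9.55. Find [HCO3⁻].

[HCO3⁻] = 1.57 mmol/kg

α₁ = 1 / (1 + [H⁺]/K1 + K2/[H⁺]) = 1 / (1 + 10^-1.35 + 10^-2.02)
   = 1 / (1 + 0.044668 + 0.0095499) = 1/1.0542 = 0.9486
[HCO3⁻] = α₁ × DIC = 0.9486 × 1.66 = 1.57 mmol/kg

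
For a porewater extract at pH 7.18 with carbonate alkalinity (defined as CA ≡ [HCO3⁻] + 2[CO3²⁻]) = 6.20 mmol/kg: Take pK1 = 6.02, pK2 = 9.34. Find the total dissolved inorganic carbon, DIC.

CA = [HCO3⁻] + 2[CO3²⁻] = (α₁ + 2α₂)·DIC
At pH 7.18: [H⁺]/K1 = 10^-1.16 = 0.069183, K2/[H⁺] = 10^-2.16 = 0.0069183
α₁ = 1/(1 + 0.069183 + 0.0069183) = 1/1.0761 = 0.9293; α₂ = α₁·K2/[H⁺] = 0.006429
α₁ + 2α₂ = 0.9421
DIC = CA / (α₁ + 2α₂) = 6.20 / 0.9421 = 6.58 mmol/kg

DIC = 6.58 mmol/kg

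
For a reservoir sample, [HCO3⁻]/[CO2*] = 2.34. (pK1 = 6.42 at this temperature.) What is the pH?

pH = 6.79

From K1 = [H⁺][HCO3⁻]/[CO2*]:  pH = pK1 + log₁₀([HCO3⁻]/[CO2*])
log₁₀(2.34) = +0.369
pH = 6.42 + (+0.369) = 6.79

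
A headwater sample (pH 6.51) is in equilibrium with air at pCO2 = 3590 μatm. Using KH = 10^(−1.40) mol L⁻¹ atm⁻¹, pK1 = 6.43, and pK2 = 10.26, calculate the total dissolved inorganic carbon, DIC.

DIC = 0.315 mmol/L

[CO2*] = KH · pCO2 = 10^(−1.40) × 3590×10^-6 = 1.429×10^-4 mol/L
α₀ = 1/(1 + K1/[H⁺] + K1K2/[H⁺]²) = 1/(1 + 10^+0.08 + 10^-3.67) = 0.4540
DIC = [CO2*]/α₀ = 1.429×10^-4 / 0.4540 = 0.315 mmol/L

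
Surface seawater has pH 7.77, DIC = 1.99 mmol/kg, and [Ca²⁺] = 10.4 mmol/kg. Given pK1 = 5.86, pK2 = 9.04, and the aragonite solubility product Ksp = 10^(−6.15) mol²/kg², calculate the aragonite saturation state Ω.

Ω = 1.47

α₂ = 1 / (1 + [H⁺]/K2 + [H⁺]²/(K1K2)) = 1 / (1 + 10^+1.27 + 10^-0.64)
   = 1 / (1 + 18.621 + 0.22909) = 1/19.850 = 0.05038
[CO3²⁻] = α₂ × DIC = 0.05038 × 1.99 = 0.1003 mmol/kg
Ksp = 10^(−6.15) = 7.079×10^-7
Ω = [Ca²⁺][CO3²⁻]/Ksp = (10.4×10^-3)(1.003×10^-4) / 7.079×10^-7 = 1.47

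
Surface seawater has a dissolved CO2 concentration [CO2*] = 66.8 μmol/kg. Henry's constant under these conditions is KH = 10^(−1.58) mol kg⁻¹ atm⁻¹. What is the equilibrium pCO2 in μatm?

KH = 10^(−1.58) = 2.630×10^-2 mol kg⁻¹ atm⁻¹
pCO2 = [CO2*]/KH = 66.8×10^-6 / 2.630×10^-2 = 2.54×10^-3 atm = 2540 μatm

pCO2 = 2540 μatm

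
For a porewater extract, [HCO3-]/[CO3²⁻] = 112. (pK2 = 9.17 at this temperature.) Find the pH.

pH = 7.12

From K2 = [H⁺][CO3²⁻]/[HCO3-]:  pH = pK2 − log₁₀([HCO3-]/[CO3²⁻])
log₁₀(112) = +2.049
pH = 9.17 − (+2.049) = 7.12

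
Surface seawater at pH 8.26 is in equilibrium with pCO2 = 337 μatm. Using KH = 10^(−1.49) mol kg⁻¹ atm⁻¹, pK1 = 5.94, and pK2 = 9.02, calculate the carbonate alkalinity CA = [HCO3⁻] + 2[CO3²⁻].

CA = 3.07 mmol/kg

[CO2*] = KH · pCO2 = 10^(−1.49) × 337×10^-6 = 1.091×10^-5 mol/kg
α₀ = 1/(1 + K1/[H⁺] + K1K2/[H⁺]²) = 1/(1 + 10^+2.32 + 10^+1.56) = 0.004061
DIC = [CO2*]/α₀ = 1.091×10^-5 / 0.004061 = 2.685 mmol/kg
CA = (α₁ + 2α₂)·DIC = (0.8485 + 2×0.1475) × 2.685 = 3.07 mmol/kg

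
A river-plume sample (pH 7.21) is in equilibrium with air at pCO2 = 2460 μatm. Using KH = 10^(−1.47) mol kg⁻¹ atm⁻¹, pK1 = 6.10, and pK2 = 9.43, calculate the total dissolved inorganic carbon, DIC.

[CO2*] = KH · pCO2 = 10^(−1.47) × 2460×10^-6 = 8.336×10^-5 mol/kg
α₀ = 1/(1 + K1/[H⁺] + K1K2/[H⁺]²) = 1/(1 + 10^+1.11 + 10^-1.11) = 0.07163
DIC = [CO2*]/α₀ = 8.336×10^-5 / 0.07163 = 1.16 mmol/kg

DIC = 1.16 mmol/kg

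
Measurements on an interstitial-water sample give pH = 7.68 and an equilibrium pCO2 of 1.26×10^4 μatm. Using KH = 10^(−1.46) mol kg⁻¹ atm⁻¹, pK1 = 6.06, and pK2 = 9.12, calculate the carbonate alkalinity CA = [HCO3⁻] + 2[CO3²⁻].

CA = 19.5 mmol/kg

[CO2*] = KH · pCO2 = 10^(−1.46) × 1.26×10^4×10^-6 = 4.369×10^-4 mol/kg
α₀ = 1/(1 + K1/[H⁺] + K1K2/[H⁺]²) = 1/(1 + 10^+1.62 + 10^+0.18) = 0.02262
DIC = [CO2*]/α₀ = 4.369×10^-4 / 0.02262 = 19.31 mmol/kg
CA = (α₁ + 2α₂)·DIC = (0.9431 + 2×0.03424) × 19.31 = 19.5 mmol/kg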